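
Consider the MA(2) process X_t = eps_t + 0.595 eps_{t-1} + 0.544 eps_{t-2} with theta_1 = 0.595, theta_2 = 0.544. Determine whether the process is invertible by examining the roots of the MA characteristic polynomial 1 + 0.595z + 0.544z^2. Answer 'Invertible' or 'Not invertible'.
\text{Invertible}

The MA(q) characteristic polynomial is P(z) = 1 + 0.595z + 0.544z^2.
Invertibility requires all roots to lie outside the unit circle, i.e. |z| > 1 for every root.
Set 1 + (0.595) z + (0.544) z^2 = 0, i.e. a z^2 + b z + c = 0 with a = 0.544, b = 0.595, c = 1.
Discriminant D = b^2 - 4ac = (0.595)^2 - 4*(0.544)*1 = 0.354025 - (2.176) = -1.821975.
D < 0, so the roots are the complex-conjugate pair z = (-b +/- i sqrt(-D)) / (2a) = -0.5469 +/- 1.2406i.
For a conjugate pair |z|^2 = z * conj(z) = (product of roots) = c/a = 1/(0.544) = 1.838235, so |z| = sqrt(1.838235) = 1.3558 for both roots.
Moduli of all roots: 1.3558, 1.3558.
All moduli strictly greater than 1? Yes.
Verdict: Invertible.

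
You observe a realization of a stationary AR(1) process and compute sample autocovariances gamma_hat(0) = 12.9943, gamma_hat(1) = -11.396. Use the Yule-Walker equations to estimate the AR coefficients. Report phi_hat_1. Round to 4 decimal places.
\hat\phi_{1} = -0.8770

The Yule-Walker equations for an AR(p) process read, in matrix form,
  Gamma_p phi = r_p,   with   (Gamma_p)_{ij} = gamma(|i - j|),
                       (r_p)_i = gamma(i),   i,j = 1..p.
Substitute the sample gammas (Toeplitz matrix and right-hand side of size 1):
  Gamma_p = [[12.9943]]
  r_p     = [-11.396]
With p = 1 this is the single equation gamma(0) phi_1 = gamma(1):
  phi_hat_1 = gamma(1) / gamma(0) = -11.396 / 12.9943 = -0.8770.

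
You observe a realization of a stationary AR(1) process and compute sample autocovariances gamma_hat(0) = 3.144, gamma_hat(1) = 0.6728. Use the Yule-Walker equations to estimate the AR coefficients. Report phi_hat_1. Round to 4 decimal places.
\hat\phi_{1} = 0.2140

The Yule-Walker equations for an AR(p) process read, in matrix form,
  Gamma_p phi = r_p,   with   (Gamma_p)_{ij} = gamma(|i - j|),
                       (r_p)_i = gamma(i),   i,j = 1..p.
Substitute the sample gammas (Toeplitz matrix and right-hand side of size 1):
  Gamma_p = [[3.144]]
  r_p     = [0.6728]
With p = 1 this is the single equation gamma(0) phi_1 = gamma(1):
  phi_hat_1 = gamma(1) / gamma(0) = 0.6728 / 3.144 = 0.2140.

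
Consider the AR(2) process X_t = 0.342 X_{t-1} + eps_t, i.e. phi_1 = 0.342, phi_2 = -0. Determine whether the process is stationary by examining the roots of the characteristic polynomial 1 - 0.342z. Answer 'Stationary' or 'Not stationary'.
\text{Stationary}

The AR(p) characteristic polynomial is P(z) = 1 - 0.342z.
Stationarity requires all roots to lie outside the unit circle, i.e. |z| > 1 for every root.
This is linear in z: 1 + (-0.342) z = 0  =>  z = -1/(-0.342) = 2.923977,  |z| = 2.923977.
Moduli of all roots: 2.9240.
All moduli strictly greater than 1? Yes.
Verdict: Stationary.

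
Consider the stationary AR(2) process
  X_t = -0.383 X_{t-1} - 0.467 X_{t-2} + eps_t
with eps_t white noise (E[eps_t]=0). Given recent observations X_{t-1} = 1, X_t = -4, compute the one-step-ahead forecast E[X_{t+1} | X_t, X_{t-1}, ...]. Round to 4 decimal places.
E[X_{t+1} \mid \mathcal F_t] = 1.0650

For an AR(p) model X_t = c + sum_i phi_i X_{t-i} + eps_t, the
one-step-ahead conditional mean is
  E[X_{t+1} | X_t, ...] = c + sum_i phi_i X_{t+1-i}.
Substitute known values:
  E[X_{t+1} | ...] = (-0.383) * (-4) + (-0.467) * (1)
                   = 1.0650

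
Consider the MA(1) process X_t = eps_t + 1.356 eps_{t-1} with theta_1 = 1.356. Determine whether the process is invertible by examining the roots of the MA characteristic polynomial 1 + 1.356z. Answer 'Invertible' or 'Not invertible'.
\text{Not invertible}

The MA(q) characteristic polynomial is P(z) = 1 + 1.356z.
Invertibility requires all roots to lie outside the unit circle, i.e. |z| > 1 for every root.
This is linear in z: 1 + (1.356) z = 0  =>  z = -1/(1.356) = -0.737463,  |z| = 0.737463.
Moduli of all roots: 0.7375.
All moduli strictly greater than 1? No.
Verdict: Not invertible.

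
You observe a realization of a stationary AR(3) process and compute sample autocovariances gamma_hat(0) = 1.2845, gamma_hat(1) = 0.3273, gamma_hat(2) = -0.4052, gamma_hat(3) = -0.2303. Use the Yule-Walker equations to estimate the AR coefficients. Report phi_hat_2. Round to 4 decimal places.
\hat\phi_{2} = -0.4240

The Yule-Walker equations for an AR(p) process read, in matrix form,
  Gamma_p phi = r_p,   with   (Gamma_p)_{ij} = gamma(|i - j|),
                       (r_p)_i = gamma(i),   i,j = 1..p.
Substitute the sample gammas (Toeplitz matrix and right-hand side of size 3):
  Gamma_p = [[1.2845, 0.3273, -0.4052], [0.3273, 1.2845, 0.3273], [-0.4052, 0.3273, 1.2845]]
  r_p     = [0.3273, -0.4052, -0.2303]
Written out (R1..R3):
  (R1) 1.2845 phi_1 + 0.3273 phi_2 - 0.4052 phi_3 = 0.3273
  (R2) 0.3273 phi_1 + 1.2845 phi_2 + 0.3273 phi_3 = -0.4052
  (R3) -0.4052 phi_1 + 0.3273 phi_2 + 1.2845 phi_3 = -0.2303
Gaussian elimination:
  R2 <- R2 - (0.3273/1.2845) R1 = R2 - (0.254807) R1:  1.201102 phi_2 + 0.430548 phi_3 = -0.488598
  R3 <- R3 - (-0.4052/1.2845) R1 = R3 - (-0.315453) R1:  0.430548 phi_2 + 1.156678 phi_3 = -0.127052
  R3 <- R3 - (0.430548/1.201102) R2 = R3 - (0.358461) R2:  1.002344 phi_3 = 0.048091
Back-substitution:
  phi_hat_3 = 0.048091 / 1.002344 = 0.047979
  phi_hat_2 = (-0.488598 - (0.430548)(0.047979)) / 1.201102 = -0.423991
  phi_hat_1 = (0.3273 - (0.3273)(-0.423991) - (-0.4052)(0.047979)) / 1.2845 = 0.377978
So phi_hat = [0.3780, -0.4240, 0.0480].
Therefore phi_hat_2 = -0.4240.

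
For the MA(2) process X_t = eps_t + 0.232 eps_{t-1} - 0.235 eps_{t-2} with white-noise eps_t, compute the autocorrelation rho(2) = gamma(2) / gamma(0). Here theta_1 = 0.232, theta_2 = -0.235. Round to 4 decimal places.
\rho(2) = -0.2119

For an MA(q) process with theta_0 = 1, the autocovariance is
  gamma(k) = sigma^2 * sum_{i=0..q-k} theta_i * theta_{i+k},
and rho(k) = gamma(k) / gamma(0). Sigma^2 cancels.
  numerator   = (1)*(-0.235) = -0.235.
  denominator = (1)^2 + (0.232)^2 + (-0.235)^2 = 1.109049.
  rho(2) = -0.235 / 1.109049 = -0.2119.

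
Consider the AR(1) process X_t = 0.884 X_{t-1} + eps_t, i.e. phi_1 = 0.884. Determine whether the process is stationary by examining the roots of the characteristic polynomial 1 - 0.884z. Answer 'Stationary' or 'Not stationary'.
\text{Stationary}

The AR(p) characteristic polynomial is P(z) = 1 - 0.884z.
Stationarity requires all roots to lie outside the unit circle, i.e. |z| > 1 for every root.
This is linear in z: 1 + (-0.884) z = 0  =>  z = -1/(-0.884) = 1.131222,  |z| = 1.131222.
Moduli of all roots: 1.1312.
All moduli strictly greater than 1? Yes.
Verdict: Stationary.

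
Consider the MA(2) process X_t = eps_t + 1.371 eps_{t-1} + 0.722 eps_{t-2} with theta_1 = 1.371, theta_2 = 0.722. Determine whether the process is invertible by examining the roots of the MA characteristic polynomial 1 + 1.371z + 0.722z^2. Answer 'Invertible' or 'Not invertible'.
\text{Invertible}

The MA(q) characteristic polynomial is P(z) = 1 + 1.371z + 0.722z^2.
Invertibility requires all roots to lie outside the unit circle, i.e. |z| > 1 for every root.
Set 1 + (1.371) z + (0.722) z^2 = 0, i.e. a z^2 + b z + c = 0 with a = 0.722, b = 1.371, c = 1.
Discriminant D = b^2 - 4ac = (1.371)^2 - 4*(0.722)*1 = 1.879641 - (2.888) = -1.008359.
D < 0, so the roots are the complex-conjugate pair z = (-b +/- i sqrt(-D)) / (2a) = -0.9494 +/- 0.6954i.
For a conjugate pair |z|^2 = z * conj(z) = (product of roots) = c/a = 1/(0.722) = 1.385042, so |z| = sqrt(1.385042) = 1.1769 for both roots.
Moduli of all roots: 1.1769, 1.1769.
All moduli strictly greater than 1? Yes.
Verdict: Invertible.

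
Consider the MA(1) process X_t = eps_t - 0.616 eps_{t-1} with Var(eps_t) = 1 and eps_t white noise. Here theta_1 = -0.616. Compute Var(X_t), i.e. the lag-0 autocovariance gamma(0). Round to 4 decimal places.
\gamma(0) = 1.3795

For an MA(q) process X_t = eps_t + sum_i theta_i eps_{t-i} with
Var(eps_t) = sigma^2, the variance is
  gamma(0) = sigma^2 * (1 + sum_i theta_i^2).
  sum_i theta_i^2 = (-0.616)^2 = 0.379456.
  gamma(0) = 1 * (1 + 0.379456) = 1 * 1.379456 = 1.379456, which rounds to 1.3795.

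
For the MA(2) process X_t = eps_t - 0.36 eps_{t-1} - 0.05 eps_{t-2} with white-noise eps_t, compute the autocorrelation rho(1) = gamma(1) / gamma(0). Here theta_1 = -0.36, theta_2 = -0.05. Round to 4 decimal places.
\rho(1) = -0.3021

For an MA(q) process with theta_0 = 1, the autocovariance is
  gamma(k) = sigma^2 * sum_{i=0..q-k} theta_i * theta_{i+k},
and rho(k) = gamma(k) / gamma(0). Sigma^2 cancels.
  numerator   = (1)*(-0.36) + (-0.36)*(-0.05) = -0.342.
  denominator = (1)^2 + (-0.36)^2 + (-0.05)^2 = 1.1321.
  rho(1) = -0.342 / 1.1321 = -0.3021.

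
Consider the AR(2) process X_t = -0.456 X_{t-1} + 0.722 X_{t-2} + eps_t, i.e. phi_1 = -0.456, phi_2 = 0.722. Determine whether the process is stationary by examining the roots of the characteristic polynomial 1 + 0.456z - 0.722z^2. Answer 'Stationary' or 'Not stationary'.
\text{Not stationary}

The AR(p) characteristic polynomial is P(z) = 1 + 0.456z - 0.722z^2.
Stationarity requires all roots to lie outside the unit circle, i.e. |z| > 1 for every root.
Set 1 + (0.456) z + (-0.722) z^2 = 0, i.e. a z^2 + b z + c = 0 with a = -0.722, b = 0.456, c = 1.
Discriminant D = b^2 - 4ac = (0.456)^2 - 4*(-0.722)*1 = 0.207936 - (-2.888) = 3.095936.
D >= 0, so the roots are real: z = (-b +/- sqrt(D)) / (2a) = (-0.456 +/- 1.759527) / (-1.444).
  z_1 = (-0.456 + 1.759527) / (-1.444) = -0.9027,   |z_1| = 0.9027.
  z_2 = (-0.456 - 1.759527) / (-1.444) = 1.5343,   |z_2| = 1.5343.
Moduli of all roots: 0.9027, 1.5343.
All moduli strictly greater than 1? No.
Verdict: Not stationary.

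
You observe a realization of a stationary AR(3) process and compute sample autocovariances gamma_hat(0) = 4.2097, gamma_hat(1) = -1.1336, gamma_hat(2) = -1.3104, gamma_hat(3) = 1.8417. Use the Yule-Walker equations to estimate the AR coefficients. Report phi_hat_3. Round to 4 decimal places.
\hat\phi_{3} = 0.2700

The Yule-Walker equations for an AR(p) process read, in matrix form,
  Gamma_p phi = r_p,   with   (Gamma_p)_{ij} = gamma(|i - j|),
                       (r_p)_i = gamma(i),   i,j = 1..p.
Substitute the sample gammas (Toeplitz matrix and right-hand side of size 3):
  Gamma_p = [[4.2097, -1.1336, -1.3104], [-1.1336, 4.2097, -1.1336], [-1.3104, -1.1336, 4.2097]]
  r_p     = [-1.1336, -1.3104, 1.8417]
Written out (R1..R3):
  (R1) 4.2097 phi_1 - 1.1336 phi_2 - 1.3104 phi_3 = -1.1336
  (R2) -1.1336 phi_1 + 4.2097 phi_2 - 1.1336 phi_3 = -1.3104
  (R3) -1.3104 phi_1 - 1.1336 phi_2 + 4.2097 phi_3 = 1.8417
Gaussian elimination:
  R2 <- R2 - (-1.1336/4.2097) R1 = R2 - (-0.269283) R1:  3.904441 phi_2 - 1.486468 phi_3 = -1.615659
  R3 <- R3 - (-1.3104/4.2097) R1 = R3 - (-0.311281) R1:  -1.486468 phi_2 + 3.801797 phi_3 = 1.488832
  R3 <- R3 - (-1.486468/3.904441) R2 = R3 - (-0.380712) R2:  3.235881 phi_3 = 0.873731
Back-substitution:
  phi_hat_3 = 0.873731 / 3.235881 = 0.270013
  phi_hat_2 = (-1.615659 - (-1.486468)(0.270013)) / 3.904441 = -0.311003
  phi_hat_1 = (-1.1336 - (-1.1336)(-0.311003) - (-1.3104)(0.270013)) / 4.2097 = -0.268981
So phi_hat = [-0.2690, -0.3110, 0.2700].
Therefore phi_hat_3 = 0.2700.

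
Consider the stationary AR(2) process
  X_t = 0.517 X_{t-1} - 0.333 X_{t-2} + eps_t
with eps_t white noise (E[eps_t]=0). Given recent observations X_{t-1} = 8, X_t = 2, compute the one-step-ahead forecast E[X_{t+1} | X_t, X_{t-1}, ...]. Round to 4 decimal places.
E[X_{t+1} \mid \mathcal F_t] = -1.6300

For an AR(p) model X_t = c + sum_i phi_i X_{t-i} + eps_t, the
one-step-ahead conditional mean is
  E[X_{t+1} | X_t, ...] = c + sum_i phi_i X_{t+1-i}.
Substitute known values:
  E[X_{t+1} | ...] = (0.517) * (2) + (-0.333) * (8)
                   = -1.6300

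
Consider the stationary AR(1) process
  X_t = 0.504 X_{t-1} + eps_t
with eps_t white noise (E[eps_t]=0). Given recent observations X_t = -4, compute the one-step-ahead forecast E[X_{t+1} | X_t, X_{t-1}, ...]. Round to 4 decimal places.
E[X_{t+1} \mid \mathcal F_t] = -2.0160

For an AR(p) model X_t = c + sum_i phi_i X_{t-i} + eps_t, the
one-step-ahead conditional mean is
  E[X_{t+1} | X_t, ...] = c + sum_i phi_i X_{t+1-i}.
Substitute known values:
  E[X_{t+1} | ...] = (0.504) * (-4)
                   = -2.0160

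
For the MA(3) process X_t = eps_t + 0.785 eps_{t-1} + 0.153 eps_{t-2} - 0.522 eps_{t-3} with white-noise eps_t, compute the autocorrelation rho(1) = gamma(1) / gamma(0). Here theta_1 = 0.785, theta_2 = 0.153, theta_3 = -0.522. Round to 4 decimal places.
\rho(1) = 0.4316

For an MA(q) process with theta_0 = 1, the autocovariance is
  gamma(k) = sigma^2 * sum_{i=0..q-k} theta_i * theta_{i+k},
and rho(k) = gamma(k) / gamma(0). Sigma^2 cancels.
  numerator   = (1)*(0.785) + (0.785)*(0.153) + (0.153)*(-0.522) = 0.825239.
  denominator = (1)^2 + (0.785)^2 + (0.153)^2 + (-0.522)^2 = 1.912118.
  rho(1) = 0.825239 / 1.912118 = 0.4316.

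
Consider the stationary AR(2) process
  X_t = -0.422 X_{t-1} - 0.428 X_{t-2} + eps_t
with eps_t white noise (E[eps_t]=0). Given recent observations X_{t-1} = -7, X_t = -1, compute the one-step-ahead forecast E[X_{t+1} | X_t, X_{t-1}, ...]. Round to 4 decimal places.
E[X_{t+1} \mid \mathcal F_t] = 3.4180

For an AR(p) model X_t = c + sum_i phi_i X_{t-i} + eps_t, the
one-step-ahead conditional mean is
  E[X_{t+1} | X_t, ...] = c + sum_i phi_i X_{t+1-i}.
Substitute known values:
  E[X_{t+1} | ...] = (-0.422) * (-1) + (-0.428) * (-7)
                   = 3.4180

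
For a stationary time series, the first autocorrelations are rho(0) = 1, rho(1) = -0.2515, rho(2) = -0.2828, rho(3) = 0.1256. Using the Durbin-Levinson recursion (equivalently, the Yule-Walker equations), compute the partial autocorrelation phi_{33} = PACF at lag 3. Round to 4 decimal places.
\phi_{33} = -0.0800

The PACF at lag k is phi_{kk}, the last component of the solution
to the Yule-Walker system G_k phi = r_k where
  (G_k)_{ij} = rho(|i - j|), (r_k)_i = rho(i), i,j = 1..k.
Equivalently, Durbin-Levinson gives phi_{kk} iteratively:
  phi_{11} = rho(1)
  phi_{kk} = [rho(k) - sum_{j=1..k-1} phi_{k-1,j} rho(k-j)]
            / [1 - sum_{j=1..k-1} phi_{k-1,j} rho(j)],
  phi_{k,j} = phi_{k-1,j} - phi_{kk} phi_{k-1,k-j},  j = 1..k-1.
Step k = 1:
  phi_11 = rho(1) = -0.2515.
Step k = 2:
  phi_22 = [rho(2) - phi_11 rho(1)] / [1 - phi_11 rho(1)] = [-0.2828 - (-0.2515)(-0.2515)] / [1 - (-0.2515)(-0.2515)]
         = -0.34605225 / 0.93674775 = -0.369419.
  Update: phi_21 = phi_11 - phi_22 phi_11 = -0.2515 - (-0.369419)(-0.2515) = -0.344409.
Step k = 3:
  phi_33 = [rho(3) - phi_21 rho(2) - phi_22 rho(1)] / [1 - phi_21 rho(1) - phi_22 rho(2)]
    numerator   = 0.1256 - (-0.344409)(-0.2828) - (-0.369419)(-0.2515) = -0.06470765
    denominator = 1 - (-0.344409)(-0.2515) - (-0.369419)(-0.2828) = 0.80890954
  phi_33 = -0.06470765 / 0.80890954 = -0.08.
Therefore phi_{33} = -0.0800.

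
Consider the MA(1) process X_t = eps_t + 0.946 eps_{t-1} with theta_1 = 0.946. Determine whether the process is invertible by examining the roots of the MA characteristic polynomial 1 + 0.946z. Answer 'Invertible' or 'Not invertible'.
\text{Invertible}

The MA(q) characteristic polynomial is P(z) = 1 + 0.946z.
Invertibility requires all roots to lie outside the unit circle, i.e. |z| > 1 for every root.
This is linear in z: 1 + (0.946) z = 0  =>  z = -1/(0.946) = -1.057082,  |z| = 1.057082.
Moduli of all roots: 1.0571.
All moduli strictly greater than 1? Yes.
Verdict: Invertible.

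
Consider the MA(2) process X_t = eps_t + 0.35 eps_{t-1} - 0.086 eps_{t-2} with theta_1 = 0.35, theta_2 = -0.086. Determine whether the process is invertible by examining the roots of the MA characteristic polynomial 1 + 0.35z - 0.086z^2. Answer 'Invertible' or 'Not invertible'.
\text{Invertible}

The MA(q) characteristic polynomial is P(z) = 1 + 0.35z - 0.086z^2.
Invertibility requires all roots to lie outside the unit circle, i.e. |z| > 1 for every root.
Set 1 + (0.35) z + (-0.086) z^2 = 0, i.e. a z^2 + b z + c = 0 with a = -0.086, b = 0.35, c = 1.
Discriminant D = b^2 - 4ac = (0.35)^2 - 4*(-0.086)*1 = 0.1225 - (-0.344) = 0.4665.
D >= 0, so the roots are real: z = (-b +/- sqrt(D)) / (2a) = (-0.35 +/- 0.683008) / (-0.172).
  z_1 = (-0.35 + 0.683008) / (-0.172) = -1.9361,   |z_1| = 1.9361.
  z_2 = (-0.35 - 0.683008) / (-0.172) = 6.0059,   |z_2| = 6.0059.
Moduli of all roots: 1.9361, 6.0059.
All moduli strictly greater than 1? Yes.
Verdict: Invertible.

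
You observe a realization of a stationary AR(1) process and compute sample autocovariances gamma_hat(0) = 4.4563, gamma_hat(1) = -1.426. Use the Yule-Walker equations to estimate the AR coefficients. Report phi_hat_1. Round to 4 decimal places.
\hat\phi_{1} = -0.3200

The Yule-Walker equations for an AR(p) process read, in matrix form,
  Gamma_p phi = r_p,   with   (Gamma_p)_{ij} = gamma(|i - j|),
                       (r_p)_i = gamma(i),   i,j = 1..p.
Substitute the sample gammas (Toeplitz matrix and right-hand side of size 1):
  Gamma_p = [[4.4563]]
  r_p     = [-1.426]
With p = 1 this is the single equation gamma(0) phi_1 = gamma(1):
  phi_hat_1 = gamma(1) / gamma(0) = -1.426 / 4.4563 = -0.3200.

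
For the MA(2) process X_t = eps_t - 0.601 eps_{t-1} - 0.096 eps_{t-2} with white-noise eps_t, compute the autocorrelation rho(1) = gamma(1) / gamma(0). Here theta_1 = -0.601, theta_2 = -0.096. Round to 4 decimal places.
\rho(1) = -0.3965

For an MA(q) process with theta_0 = 1, the autocovariance is
  gamma(k) = sigma^2 * sum_{i=0..q-k} theta_i * theta_{i+k},
and rho(k) = gamma(k) / gamma(0). Sigma^2 cancels.
  numerator   = (1)*(-0.601) + (-0.601)*(-0.096) = -0.543304.
  denominator = (1)^2 + (-0.601)^2 + (-0.096)^2 = 1.370417.
  rho(1) = -0.543304 / 1.370417 = -0.3965.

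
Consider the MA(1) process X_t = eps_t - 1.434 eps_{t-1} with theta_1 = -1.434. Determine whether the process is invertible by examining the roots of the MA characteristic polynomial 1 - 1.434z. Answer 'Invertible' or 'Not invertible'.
\text{Not invertible}

The MA(q) characteristic polynomial is P(z) = 1 - 1.434z.
Invertibility requires all roots to lie outside the unit circle, i.e. |z| > 1 for every root.
This is linear in z: 1 + (-1.434) z = 0  =>  z = -1/(-1.434) = 0.69735,  |z| = 0.69735.
Moduli of all roots: 0.6974.
All moduli strictly greater than 1? No.
Verdict: Not invertible.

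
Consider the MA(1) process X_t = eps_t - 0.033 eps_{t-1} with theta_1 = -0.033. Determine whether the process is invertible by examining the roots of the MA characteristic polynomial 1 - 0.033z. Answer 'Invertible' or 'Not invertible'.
\text{Invertible}

The MA(q) characteristic polynomial is P(z) = 1 - 0.033z.
Invertibility requires all roots to lie outside the unit circle, i.e. |z| > 1 for every root.
This is linear in z: 1 + (-0.033) z = 0  =>  z = -1/(-0.033) = 30.30303,  |z| = 30.30303.
Moduli of all roots: 30.3030.
All moduli strictly greater than 1? Yes.
Verdict: Invertible.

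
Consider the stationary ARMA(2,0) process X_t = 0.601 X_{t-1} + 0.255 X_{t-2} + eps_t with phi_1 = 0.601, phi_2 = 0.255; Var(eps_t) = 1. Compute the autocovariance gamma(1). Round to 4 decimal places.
\gamma(1) = 2.4707

Multiply the model equation by X_{t-k} and take expectations. With theta_0 = psi_0 = 1 and psi_j the MA(infinity) weights, this gives
  gamma(k) - sum_i phi_i gamma(k-i) = c_k,
  c_k = sigma^2 * sum_{j=k..q} theta_j psi_{j-k}   (c_k = 0 for k > q),
using gamma(-m) = gamma(m).
Pure AR (q = 0): c_0 = sigma^2 = 1, c_k = 0 for k >= 1.
Equations for k = 0, 1, 2 (AR order 2, c_2 = 0):
  (E0) gamma(0) = phi_1 gamma(1) + phi_2 gamma(2) + c_0
  (E1) gamma(1) = phi_1 gamma(0) + phi_2 gamma(1) + c_1
  (E2) gamma(2) = phi_1 gamma(1) + phi_2 gamma(0)
From (E1): gamma(1) = A gamma(0) + B with
  A = phi_1 / (1 - phi_2) = 0.601 / 0.745 = 0.806711,   B = c_1 / (1 - phi_2) = 0 / 0.745 = 0.
Insert (E2) into (E0): gamma(0) (1 - phi_2^2) = phi_1 (1 + phi_2) gamma(1) + c_0.
  phi_1 (1 + phi_2) = (0.601)(1.255) = 0.754255,   1 - phi_2^2 = 0.934975.
Replace gamma(1) by A gamma(0) + B and collect gamma(0):
  gamma(0) [0.934975 - (0.754255)(0.806711)] = c_0 = 1
  gamma(0) * 0.326509 = 1
  gamma(0) = 1 / 0.326509 = 3.062704.
  gamma(1) = A gamma(0) = (0.806711)(3.062704) = 2.470718.
Therefore gamma(1) = 2.4707 (to 4 decimal places).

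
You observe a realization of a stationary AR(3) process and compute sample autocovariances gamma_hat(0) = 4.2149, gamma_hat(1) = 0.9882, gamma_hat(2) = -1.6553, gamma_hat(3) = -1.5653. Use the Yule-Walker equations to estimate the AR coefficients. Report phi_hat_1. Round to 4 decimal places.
\hat\phi_{1} = 0.2650

The Yule-Walker equations for an AR(p) process read, in matrix form,
  Gamma_p phi = r_p,   with   (Gamma_p)_{ij} = gamma(|i - j|),
                       (r_p)_i = gamma(i),   i,j = 1..p.
Substitute the sample gammas (Toeplitz matrix and right-hand side of size 3):
  Gamma_p = [[4.2149, 0.9882, -1.6553], [0.9882, 4.2149, 0.9882], [-1.6553, 0.9882, 4.2149]]
  r_p     = [0.9882, -1.6553, -1.5653]
Written out (R1..R3):
  (R1) 4.2149 phi_1 + 0.9882 phi_2 - 1.6553 phi_3 = 0.9882
  (R2) 0.9882 phi_1 + 4.2149 phi_2 + 0.9882 phi_3 = -1.6553
  (R3) -1.6553 phi_1 + 0.9882 phi_2 + 4.2149 phi_3 = -1.5653
Gaussian elimination:
  R2 <- R2 - (0.9882/4.2149) R1 = R2 - (0.234454) R1:  3.983213 phi_2 + 1.376292 phi_3 = -1.886987
  R3 <- R3 - (-1.6553/4.2149) R1 = R3 - (-0.392726) R1:  1.376292 phi_2 + 3.564821 phi_3 = -1.177208
  R3 <- R3 - (1.376292/3.983213) R2 = R3 - (0.345523) R2:  3.089281 phi_3 = -0.525211
Back-substitution:
  phi_hat_3 = -0.525211 / 3.089281 = -0.170011
  phi_hat_2 = (-1.886987 - (1.376292)(-0.170011)) / 3.983213 = -0.414992
  phi_hat_1 = (0.9882 - (0.9882)(-0.414992) - (-1.6553)(-0.170011)) / 4.2149 = 0.264983
So phi_hat = [0.2650, -0.4150, -0.1700].
Therefore phi_hat_1 = 0.2650.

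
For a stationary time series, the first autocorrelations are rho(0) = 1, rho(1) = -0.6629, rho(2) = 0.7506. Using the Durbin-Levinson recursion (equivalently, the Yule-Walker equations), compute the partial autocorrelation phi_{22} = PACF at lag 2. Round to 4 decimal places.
\phi_{22} = 0.5551

The PACF at lag k is phi_{kk}, the last component of the solution
to the Yule-Walker system G_k phi = r_k where
  (G_k)_{ij} = rho(|i - j|), (r_k)_i = rho(i), i,j = 1..k.
Equivalently, Durbin-Levinson gives phi_{kk} iteratively:
  phi_{11} = rho(1)
  phi_{kk} = [rho(k) - sum_{j=1..k-1} phi_{k-1,j} rho(k-j)]
            / [1 - sum_{j=1..k-1} phi_{k-1,j} rho(j)],
  phi_{k,j} = phi_{k-1,j} - phi_{kk} phi_{k-1,k-j},  j = 1..k-1.
Step k = 1:
  phi_11 = rho(1) = -0.6629.
Step k = 2:
  phi_22 = [rho(2) - phi_11 rho(1)] / [1 - phi_11 rho(1)] = [0.7506 - (-0.6629)(-0.6629)] / [1 - (-0.6629)(-0.6629)]
         = 0.31116359 / 0.56056359 = 0.5551.
Therefore phi_{22} = 0.5551.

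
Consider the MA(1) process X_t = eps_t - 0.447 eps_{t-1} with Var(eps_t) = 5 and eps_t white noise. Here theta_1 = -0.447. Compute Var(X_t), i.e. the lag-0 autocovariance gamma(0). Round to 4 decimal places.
\gamma(0) = 5.9990

For an MA(q) process X_t = eps_t + sum_i theta_i eps_{t-i} with
Var(eps_t) = sigma^2, the variance is
  gamma(0) = sigma^2 * (1 + sum_i theta_i^2).
  sum_i theta_i^2 = (-0.447)^2 = 0.199809.
  gamma(0) = 5 * (1 + 0.199809) = 5 * 1.199809 = 5.999045, which rounds to 5.9990.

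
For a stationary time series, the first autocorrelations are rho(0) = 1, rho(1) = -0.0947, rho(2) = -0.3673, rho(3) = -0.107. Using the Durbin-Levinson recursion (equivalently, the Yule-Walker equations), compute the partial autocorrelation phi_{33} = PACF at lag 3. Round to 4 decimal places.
\phi_{33} = -0.2251

The PACF at lag k is phi_{kk}, the last component of the solution
to the Yule-Walker system G_k phi = r_k where
  (G_k)_{ij} = rho(|i - j|), (r_k)_i = rho(i), i,j = 1..k.
Equivalently, Durbin-Levinson gives phi_{kk} iteratively:
  phi_{11} = rho(1)
  phi_{kk} = [rho(k) - sum_{j=1..k-1} phi_{k-1,j} rho(k-j)]
            / [1 - sum_{j=1..k-1} phi_{k-1,j} rho(j)],
  phi_{k,j} = phi_{k-1,j} - phi_{kk} phi_{k-1,k-j},  j = 1..k-1.
Step k = 1:
  phi_11 = rho(1) = -0.0947.
Step k = 2:
  phi_22 = [rho(2) - phi_11 rho(1)] / [1 - phi_11 rho(1)] = [-0.3673 - (-0.0947)(-0.0947)] / [1 - (-0.0947)(-0.0947)]
         = -0.37626809 / 0.99103191 = -0.379673.
  Update: phi_21 = phi_11 - phi_22 phi_11 = -0.0947 - (-0.379673)(-0.0947) = -0.130655.
Step k = 3:
  phi_33 = [rho(3) - phi_21 rho(2) - phi_22 rho(1)] / [1 - phi_21 rho(1) - phi_22 rho(2)]
    numerator   = -0.107 - (-0.130655)(-0.3673) - (-0.379673)(-0.0947) = -0.19094463
    denominator = 1 - (-0.130655)(-0.0947) - (-0.379673)(-0.3673) = 0.84817306
  phi_33 = -0.19094463 / 0.84817306 = -0.2251.
Therefore phi_{33} = -0.2251.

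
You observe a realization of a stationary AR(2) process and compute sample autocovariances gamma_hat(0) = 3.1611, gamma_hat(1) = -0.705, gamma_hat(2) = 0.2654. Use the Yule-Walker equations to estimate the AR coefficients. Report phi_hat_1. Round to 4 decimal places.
\hat\phi_{1} = -0.2150

The Yule-Walker equations for an AR(p) process read, in matrix form,
  Gamma_p phi = r_p,   with   (Gamma_p)_{ij} = gamma(|i - j|),
                       (r_p)_i = gamma(i),   i,j = 1..p.
Substitute the sample gammas (Toeplitz matrix and right-hand side of size 2):
  Gamma_p = [[3.1611, -0.705], [-0.705, 3.1611]]
  r_p     = [-0.705, 0.2654]
Written out:
  3.1611 phi_1 - 0.705 phi_2 = -0.705
  -0.705 phi_1 + 3.1611 phi_2 = 0.2654
Solve by Cramer's rule:
  det = gamma(0)^2 - gamma(1)^2 = (3.1611)^2 - (-0.705)^2 = 9.99255321 - 0.497025 = 9.49552821
  phi_hat_1 = [gamma(1) gamma(0) - gamma(1) gamma(2)] / det = [(-0.705)(3.1611) - (-0.705)(0.2654)] / 9.49552821 = -2.0414685 / 9.49552821 = -0.215
  phi_hat_2 = [gamma(0) gamma(2) - gamma(1)^2] / det = [(3.1611)(0.2654) - (-0.705)^2] / 9.49552821 = 0.34193094 / 9.49552821 = 0.036
So phi_hat = [-0.2150, 0.0360].
Therefore phi_hat_1 = -0.2150.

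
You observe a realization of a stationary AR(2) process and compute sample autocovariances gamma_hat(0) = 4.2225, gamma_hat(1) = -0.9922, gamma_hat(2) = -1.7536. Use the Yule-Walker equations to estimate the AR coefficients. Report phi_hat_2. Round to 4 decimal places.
\hat\phi_{2} = -0.4980

The Yule-Walker equations for an AR(p) process read, in matrix form,
  Gamma_p phi = r_p,   with   (Gamma_p)_{ij} = gamma(|i - j|),
                       (r_p)_i = gamma(i),   i,j = 1..p.
Substitute the sample gammas (Toeplitz matrix and right-hand side of size 2):
  Gamma_p = [[4.2225, -0.9922], [-0.9922, 4.2225]]
  r_p     = [-0.9922, -1.7536]
Written out:
  4.2225 phi_1 - 0.9922 phi_2 = -0.9922
  -0.9922 phi_1 + 4.2225 phi_2 = -1.7536
Solve by Cramer's rule:
  det = gamma(0)^2 - gamma(1)^2 = (4.2225)^2 - (-0.9922)^2 = 17.82950625 - 0.98446084 = 16.84504541
  phi_hat_1 = [gamma(1) gamma(0) - gamma(1) gamma(2)] / det = [(-0.9922)(4.2225) - (-0.9922)(-1.7536)] / 16.84504541 = -5.92948642 / 16.84504541 = -0.352
  phi_hat_2 = [gamma(0) gamma(2) - gamma(1)^2] / det = [(4.2225)(-1.7536) - (-0.9922)^2] / 16.84504541 = -8.38903684 / 16.84504541 = -0.498
So phi_hat = [-0.3520, -0.4980].
Therefore phi_hat_2 = -0.4980.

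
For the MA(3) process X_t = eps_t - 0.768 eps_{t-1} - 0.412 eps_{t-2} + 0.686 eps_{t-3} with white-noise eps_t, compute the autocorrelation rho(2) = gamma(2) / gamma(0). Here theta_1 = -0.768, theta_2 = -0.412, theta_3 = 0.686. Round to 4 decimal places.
\rho(2) = -0.4210

For an MA(q) process with theta_0 = 1, the autocovariance is
  gamma(k) = sigma^2 * sum_{i=0..q-k} theta_i * theta_{i+k},
and rho(k) = gamma(k) / gamma(0). Sigma^2 cancels.
  numerator   = (1)*(-0.412) + (-0.768)*(0.686) = -0.938848.
  denominator = (1)^2 + (-0.768)^2 + (-0.412)^2 + (0.686)^2 = 2.230164.
  rho(2) = -0.938848 / 2.230164 = -0.4210.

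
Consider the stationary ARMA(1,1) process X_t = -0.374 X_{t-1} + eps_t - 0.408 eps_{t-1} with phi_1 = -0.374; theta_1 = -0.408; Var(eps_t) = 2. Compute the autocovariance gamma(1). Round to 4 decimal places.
\gamma(1) = -2.0958

Multiply the model equation by X_{t-k} and take expectations. With theta_0 = psi_0 = 1 and psi_j the MA(infinity) weights, this gives
  gamma(k) - sum_i phi_i gamma(k-i) = c_k,
  c_k = sigma^2 * sum_{j=k..q} theta_j psi_{j-k}   (c_k = 0 for k > q),
using gamma(-m) = gamma(m).
psi-weights needed (psi_j = theta_j + sum_i phi_i psi_{j-i}):
  psi_1 = theta_1 + phi_1 = -0.408 + (-0.374) = -0.782
Right-hand sides:
  c_0 = sigma^2 (1 + theta_1 psi_1) = 2 * (1 + (-0.408)(-0.782)) = 2 * 1.319056 = 2.638112
  c_1 = sigma^2 theta_1 = 2 * (-0.408) = -0.816
  c_2 = 0
Equations for k = 0 and k = 1 (AR order 1):
  gamma(0) = phi_1 gamma(1) + c_0
  gamma(1) = phi_1 gamma(0) + c_1
Substituting the second into the first: gamma(0) (1 - phi_1^2) = c_0 + phi_1 c_1, so
  gamma(0) = (c_0 + phi_1 c_1) / (1 - phi_1^2) = (2.638112 + (-0.374)(-0.816)) / (1 - (-0.374)^2) = 2.943296 / 0.860124 = 3.421944.
  gamma(1) = phi_1 gamma(0) + c_1 = (-0.374)(3.421944) + (-0.816) = -2.095807.
Therefore gamma(1) = -2.0958 (to 4 decimal places).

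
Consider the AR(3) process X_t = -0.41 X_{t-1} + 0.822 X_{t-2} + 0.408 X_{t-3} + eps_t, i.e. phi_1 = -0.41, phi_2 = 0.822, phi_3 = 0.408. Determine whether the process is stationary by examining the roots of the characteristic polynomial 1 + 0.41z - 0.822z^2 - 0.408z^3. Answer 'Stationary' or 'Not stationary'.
\text{Stationary}

The AR(p) characteristic polynomial is P(z) = 1 + 0.41z - 0.822z^2 - 0.408z^3.
Stationarity requires all roots to lie outside the unit circle, i.e. |z| > 1 for every root.
Degree 3: look for a simple real root z0 first, then factor out (1 - z/z0) and solve the remaining quadratic.
Testing z0 = -1.25: P(-1.25) = 1 + (0.41)(-1.25) + (-0.822)(-1.25)^2 + (-0.408)(-1.25)^3
  = 1 + (-0.5125) + (-1.284375) + (0.796875) = 0.  So z_0 = -1.25 is a root, |z_0| = 1.25.
Divide out the factor (1 + 0.8 z) = (1 - z/z0) (since 1/z0 = -0.8):
  P(z) = (1 + 0.8 z)(1 + (-0.39) z + (-0.51) z^2)
  [check: z-coef -0.39 - (-0.8) = 0.41; z^2-coef -0.51 - (-0.8)(-0.39) = -0.822; z^3-coef -(-0.8)(-0.51) = -0.408.]
Remaining roots from the quadratic factor 1 + (-0.39) z + (-0.51) z^2:
  Set 1 + (-0.39) z + (-0.51) z^2 = 0, i.e. a z^2 + b z + c = 0 with a = -0.51, b = -0.39, c = 1.
  Discriminant D = b^2 - 4ac = (-0.39)^2 - 4*(-0.51)*1 = 0.1521 - (-2.04) = 2.1921.
  D >= 0, so the roots are real: z = (-b +/- sqrt(D)) / (2a) = (0.39 +/- 1.480574) / (-1.02).
    z_1 = (0.39 + 1.480574) / (-1.02) = -1.8339,   |z_1| = 1.8339.
    z_2 = (0.39 - 1.480574) / (-1.02) = 1.0692,   |z_2| = 1.0692.
Moduli of all roots: 1.2500, 1.8339, 1.0692.
All moduli strictly greater than 1? Yes.
Verdict: Stationary.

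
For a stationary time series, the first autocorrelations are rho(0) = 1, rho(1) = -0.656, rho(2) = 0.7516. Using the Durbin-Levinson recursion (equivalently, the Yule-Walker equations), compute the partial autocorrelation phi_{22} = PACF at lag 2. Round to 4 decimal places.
\phi_{22} = 0.5640

The PACF at lag k is phi_{kk}, the last component of the solution
to the Yule-Walker system G_k phi = r_k where
  (G_k)_{ij} = rho(|i - j|), (r_k)_i = rho(i), i,j = 1..k.
Equivalently, Durbin-Levinson gives phi_{kk} iteratively:
  phi_{11} = rho(1)
  phi_{kk} = [rho(k) - sum_{j=1..k-1} phi_{k-1,j} rho(k-j)]
            / [1 - sum_{j=1..k-1} phi_{k-1,j} rho(j)],
  phi_{k,j} = phi_{k-1,j} - phi_{kk} phi_{k-1,k-j},  j = 1..k-1.
Step k = 1:
  phi_11 = rho(1) = -0.656.
Step k = 2:
  phi_22 = [rho(2) - phi_11 rho(1)] / [1 - phi_11 rho(1)] = [0.7516 - (-0.656)(-0.656)] / [1 - (-0.656)(-0.656)]
         = 0.321264 / 0.569664 = 0.564.
Therefore phi_{22} = 0.5640.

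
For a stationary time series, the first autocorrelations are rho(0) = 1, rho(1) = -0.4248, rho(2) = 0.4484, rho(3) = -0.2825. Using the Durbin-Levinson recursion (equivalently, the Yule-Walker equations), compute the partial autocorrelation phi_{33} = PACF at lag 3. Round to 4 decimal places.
\phi_{33} = -0.0211

The PACF at lag k is phi_{kk}, the last component of the solution
to the Yule-Walker system G_k phi = r_k where
  (G_k)_{ij} = rho(|i - j|), (r_k)_i = rho(i), i,j = 1..k.
Equivalently, Durbin-Levinson gives phi_{kk} iteratively:
  phi_{11} = rho(1)
  phi_{kk} = [rho(k) - sum_{j=1..k-1} phi_{k-1,j} rho(k-j)]
            / [1 - sum_{j=1..k-1} phi_{k-1,j} rho(j)],
  phi_{k,j} = phi_{k-1,j} - phi_{kk} phi_{k-1,k-j},  j = 1..k-1.
Step k = 1:
  phi_11 = rho(1) = -0.4248.
Step k = 2:
  phi_22 = [rho(2) - phi_11 rho(1)] / [1 - phi_11 rho(1)] = [0.4484 - (-0.4248)(-0.4248)] / [1 - (-0.4248)(-0.4248)]
         = 0.26794496 / 0.81954496 = 0.326944.
  Update: phi_21 = phi_11 - phi_22 phi_11 = -0.4248 - (0.326944)(-0.4248) = -0.285914.
Step k = 3:
  phi_33 = [rho(3) - phi_21 rho(2) - phi_22 rho(1)] / [1 - phi_21 rho(1) - phi_22 rho(2)]
    numerator   = -0.2825 - (-0.285914)(0.4484) - (0.326944)(-0.4248) = -0.01541037
    denominator = 1 - (-0.285914)(-0.4248) - (0.326944)(0.4484) = 0.73194208
  phi_33 = -0.01541037 / 0.73194208 = -0.0211.
Therefore phi_{33} = -0.0211.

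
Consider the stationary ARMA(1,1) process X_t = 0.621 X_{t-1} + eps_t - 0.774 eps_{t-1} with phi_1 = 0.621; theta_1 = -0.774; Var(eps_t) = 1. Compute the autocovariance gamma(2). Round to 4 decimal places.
\gamma(2) = -0.0803

Multiply the model equation by X_{t-k} and take expectations. With theta_0 = psi_0 = 1 and psi_j the MA(infinity) weights, this gives
  gamma(k) - sum_i phi_i gamma(k-i) = c_k,
  c_k = sigma^2 * sum_{j=k..q} theta_j psi_{j-k}   (c_k = 0 for k > q),
using gamma(-m) = gamma(m).
psi-weights needed (psi_j = theta_j + sum_i phi_i psi_{j-i}):
  psi_1 = theta_1 + phi_1 = -0.774 + (0.621) = -0.153
Right-hand sides:
  c_0 = sigma^2 (1 + theta_1 psi_1) = 1 * (1 + (-0.774)(-0.153)) = 1 * 1.118422 = 1.118422
  c_1 = sigma^2 theta_1 = 1 * (-0.774) = -0.774
  c_2 = 0
Equations for k = 0 and k = 1 (AR order 1):
  gamma(0) = phi_1 gamma(1) + c_0
  gamma(1) = phi_1 gamma(0) + c_1
Substituting the second into the first: gamma(0) (1 - phi_1^2) = c_0 + phi_1 c_1, so
  gamma(0) = (c_0 + phi_1 c_1) / (1 - phi_1^2) = (1.118422 + (0.621)(-0.774)) / (1 - (0.621)^2) = 0.637768 / 0.614359 = 1.038103.
  gamma(1) = phi_1 gamma(0) + c_1 = (0.621)(1.038103) + (-0.774) = -0.129338.
For k = 2 (> q): gamma(2) = phi_1 gamma(1) = (0.621)(-0.129338) = -0.080319.
Therefore gamma(2) = -0.0803 (to 4 decimal places).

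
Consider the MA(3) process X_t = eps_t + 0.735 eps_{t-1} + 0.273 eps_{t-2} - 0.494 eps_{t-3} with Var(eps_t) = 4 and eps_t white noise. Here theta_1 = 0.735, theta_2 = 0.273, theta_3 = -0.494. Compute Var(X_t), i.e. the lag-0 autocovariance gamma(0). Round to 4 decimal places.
\gamma(0) = 7.4352

For an MA(q) process X_t = eps_t + sum_i theta_i eps_{t-i} with
Var(eps_t) = sigma^2, the variance is
  gamma(0) = sigma^2 * (1 + sum_i theta_i^2).
  sum_i theta_i^2 = (0.735)^2 + (0.273)^2 + (-0.494)^2 = 0.540225 + 0.074529 + 0.244036 = 0.85879.
  gamma(0) = 4 * (1 + 0.85879) = 4 * 1.85879 = 7.43516, which rounds to 7.4352.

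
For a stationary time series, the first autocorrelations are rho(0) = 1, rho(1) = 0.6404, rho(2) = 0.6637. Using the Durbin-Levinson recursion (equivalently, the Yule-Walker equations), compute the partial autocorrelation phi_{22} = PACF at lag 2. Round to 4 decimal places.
\phi_{22} = 0.4299

The PACF at lag k is phi_{kk}, the last component of the solution
to the Yule-Walker system G_k phi = r_k where
  (G_k)_{ij} = rho(|i - j|), (r_k)_i = rho(i), i,j = 1..k.
Equivalently, Durbin-Levinson gives phi_{kk} iteratively:
  phi_{11} = rho(1)
  phi_{kk} = [rho(k) - sum_{j=1..k-1} phi_{k-1,j} rho(k-j)]
            / [1 - sum_{j=1..k-1} phi_{k-1,j} rho(j)],
  phi_{k,j} = phi_{k-1,j} - phi_{kk} phi_{k-1,k-j},  j = 1..k-1.
Step k = 1:
  phi_11 = rho(1) = 0.6404.
Step k = 2:
  phi_22 = [rho(2) - phi_11 rho(1)] / [1 - phi_11 rho(1)] = [0.6637 - (0.6404)(0.6404)] / [1 - (0.6404)(0.6404)]
         = 0.25358784 / 0.58988784 = 0.4299.
Therefore phi_{22} = 0.4299.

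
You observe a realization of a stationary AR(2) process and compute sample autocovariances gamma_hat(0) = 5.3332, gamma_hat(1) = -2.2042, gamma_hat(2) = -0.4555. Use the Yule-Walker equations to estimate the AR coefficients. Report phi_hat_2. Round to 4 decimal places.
\hat\phi_{2} = -0.3090

The Yule-Walker equations for an AR(p) process read, in matrix form,
  Gamma_p phi = r_p,   with   (Gamma_p)_{ij} = gamma(|i - j|),
                       (r_p)_i = gamma(i),   i,j = 1..p.
Substitute the sample gammas (Toeplitz matrix and right-hand side of size 2):
  Gamma_p = [[5.3332, -2.2042], [-2.2042, 5.3332]]
  r_p     = [-2.2042, -0.4555]
Written out:
  5.3332 phi_1 - 2.2042 phi_2 = -2.2042
  -2.2042 phi_1 + 5.3332 phi_2 = -0.4555
Solve by Cramer's rule:
  det = gamma(0)^2 - gamma(1)^2 = (5.3332)^2 - (-2.2042)^2 = 28.44302224 - 4.85849764 = 23.5845246
  phi_hat_1 = [gamma(1) gamma(0) - gamma(1) gamma(2)] / det = [(-2.2042)(5.3332) - (-2.2042)(-0.4555)] / 23.5845246 = -12.75945254 / 23.5845246 = -0.541
  phi_hat_2 = [gamma(0) gamma(2) - gamma(1)^2] / det = [(5.3332)(-0.4555) - (-2.2042)^2] / 23.5845246 = -7.28777024 / 23.5845246 = -0.309
So phi_hat = [-0.5410, -0.3090].
Therefore phi_hat_2 = -0.3090.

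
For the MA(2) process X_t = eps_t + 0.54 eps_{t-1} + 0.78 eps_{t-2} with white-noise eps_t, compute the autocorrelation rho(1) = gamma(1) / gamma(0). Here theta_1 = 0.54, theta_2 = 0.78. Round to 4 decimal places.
\rho(1) = 0.5059

For an MA(q) process with theta_0 = 1, the autocovariance is
  gamma(k) = sigma^2 * sum_{i=0..q-k} theta_i * theta_{i+k},
and rho(k) = gamma(k) / gamma(0). Sigma^2 cancels.
  numerator   = (1)*(0.54) + (0.54)*(0.78) = 0.9612.
  denominator = (1)^2 + (0.54)^2 + (0.78)^2 = 1.9.
  rho(1) = 0.9612 / 1.9 = 0.5059.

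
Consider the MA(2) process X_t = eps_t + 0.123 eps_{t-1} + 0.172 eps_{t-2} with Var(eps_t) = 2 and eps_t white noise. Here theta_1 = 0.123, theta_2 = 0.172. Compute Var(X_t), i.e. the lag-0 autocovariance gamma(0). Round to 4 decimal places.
\gamma(0) = 2.0894

For an MA(q) process X_t = eps_t + sum_i theta_i eps_{t-i} with
Var(eps_t) = sigma^2, the variance is
  gamma(0) = sigma^2 * (1 + sum_i theta_i^2).
  sum_i theta_i^2 = (0.123)^2 + (0.172)^2 = 0.015129 + 0.029584 = 0.044713.
  gamma(0) = 2 * (1 + 0.044713) = 2 * 1.044713 = 2.089426, which rounds to 2.0894.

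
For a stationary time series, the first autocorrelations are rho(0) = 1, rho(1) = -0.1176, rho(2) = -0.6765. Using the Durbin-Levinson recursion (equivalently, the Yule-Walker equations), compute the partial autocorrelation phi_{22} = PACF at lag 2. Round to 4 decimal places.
\phi_{22} = -0.7000

The PACF at lag k is phi_{kk}, the last component of the solution
to the Yule-Walker system G_k phi = r_k where
  (G_k)_{ij} = rho(|i - j|), (r_k)_i = rho(i), i,j = 1..k.
Equivalently, Durbin-Levinson gives phi_{kk} iteratively:
  phi_{11} = rho(1)
  phi_{kk} = [rho(k) - sum_{j=1..k-1} phi_{k-1,j} rho(k-j)]
            / [1 - sum_{j=1..k-1} phi_{k-1,j} rho(j)],
  phi_{k,j} = phi_{k-1,j} - phi_{kk} phi_{k-1,k-j},  j = 1..k-1.
Step k = 1:
  phi_11 = rho(1) = -0.1176.
Step k = 2:
  phi_22 = [rho(2) - phi_11 rho(1)] / [1 - phi_11 rho(1)] = [-0.6765 - (-0.1176)(-0.1176)] / [1 - (-0.1176)(-0.1176)]
         = -0.69032976 / 0.98617024 = -0.7.
Therefore phi_{22} = -0.7000.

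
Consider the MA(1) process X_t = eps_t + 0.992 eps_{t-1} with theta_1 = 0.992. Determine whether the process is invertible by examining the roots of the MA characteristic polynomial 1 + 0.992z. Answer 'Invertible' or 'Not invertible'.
\text{Invertible}

The MA(q) characteristic polynomial is P(z) = 1 + 0.992z.
Invertibility requires all roots to lie outside the unit circle, i.e. |z| > 1 for every root.
This is linear in z: 1 + (0.992) z = 0  =>  z = -1/(0.992) = -1.008065,  |z| = 1.008065.
Moduli of all roots: 1.0081.
All moduli strictly greater than 1? Yes.
Verdict: Invertible.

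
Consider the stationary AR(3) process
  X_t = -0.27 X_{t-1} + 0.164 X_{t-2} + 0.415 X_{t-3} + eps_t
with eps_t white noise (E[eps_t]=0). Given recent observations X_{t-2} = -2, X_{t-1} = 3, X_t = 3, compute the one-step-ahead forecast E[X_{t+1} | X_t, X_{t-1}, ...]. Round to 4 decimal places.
E[X_{t+1} \mid \mathcal F_t] = -1.1480

For an AR(p) model X_t = c + sum_i phi_i X_{t-i} + eps_t, the
one-step-ahead conditional mean is
  E[X_{t+1} | X_t, ...] = c + sum_i phi_i X_{t+1-i}.
Substitute known values:
  E[X_{t+1} | ...] = (-0.27) * (3) + (0.164) * (3) + (0.415) * (-2)
                   = -1.1480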